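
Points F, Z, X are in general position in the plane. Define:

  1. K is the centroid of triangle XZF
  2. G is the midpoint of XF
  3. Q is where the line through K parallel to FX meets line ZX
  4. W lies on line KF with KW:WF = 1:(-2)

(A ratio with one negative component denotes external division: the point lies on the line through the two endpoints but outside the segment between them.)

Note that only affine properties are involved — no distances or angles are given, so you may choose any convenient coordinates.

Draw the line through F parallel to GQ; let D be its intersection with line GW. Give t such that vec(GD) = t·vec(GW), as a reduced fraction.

Choose coordinates F = (0, 0), Z = (1, 0), X = (0, 1).
1. K is the centroid of triangle XZF ⇒ K = (1/3, 1/3)
2. G is the midpoint of XF ⇒ G = (0, 1/2)
3. Q is where the line through K parallel to FX meets line ZX ⇒ Q = (1/3, 2/3)
4. W lies on line KF with KW:WF = 1:(-2) ⇒ W = (2/3, 2/3)
through F parallel to GQ: direction (1/3, 1/6); meets GW at D = (2, 1)
D = G + t·(W−G) with t = 3

t = 3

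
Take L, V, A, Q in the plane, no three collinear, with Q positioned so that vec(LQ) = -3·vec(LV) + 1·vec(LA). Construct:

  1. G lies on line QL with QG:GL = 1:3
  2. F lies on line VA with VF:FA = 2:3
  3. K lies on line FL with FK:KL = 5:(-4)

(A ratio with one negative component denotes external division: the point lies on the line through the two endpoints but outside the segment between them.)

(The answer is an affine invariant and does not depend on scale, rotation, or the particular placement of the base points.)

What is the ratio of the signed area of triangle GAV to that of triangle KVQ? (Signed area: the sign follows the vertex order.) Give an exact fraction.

Choose coordinates L = (0, 0), V = (1, 0), A = (0, 1), Q = (-3, 1).
1. G lies on line QL with QG:GL = 1:3 ⇒ G = (-9/4, 3/4)
2. F lies on line VA with VF:FA = 2:3 ⇒ F = (3/5, 2/5)
3. K lies on line FL with FK:KL = 5:(-4) ⇒ K = (-12/5, -8/5)
2·[GAV] = -5/2, 2·[KVQ] = 49/5
[GAV]:[KVQ] = -5/2:49/5 = -25/98

[GAV]:[KVQ] = -25/98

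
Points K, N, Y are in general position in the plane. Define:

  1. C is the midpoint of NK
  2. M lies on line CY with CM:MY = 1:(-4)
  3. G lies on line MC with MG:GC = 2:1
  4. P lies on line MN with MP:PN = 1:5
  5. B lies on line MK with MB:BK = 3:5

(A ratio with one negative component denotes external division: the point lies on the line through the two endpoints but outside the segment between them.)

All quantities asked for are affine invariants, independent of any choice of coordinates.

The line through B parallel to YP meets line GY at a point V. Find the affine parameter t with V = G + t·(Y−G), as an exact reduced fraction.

t = -107/40

Choose coordinates K = (0, 0), N = (1, 0), Y = (0, 1).
1. C is the midpoint of NK ⇒ C = (1/2, 0)
2. M lies on line CY with CM:MY = 1:(-4) ⇒ M = (2/3, -1/3)
3. G lies on line MC with MG:GC = 2:1 ⇒ G = (5/9, -1/9)
4. P lies on line MN with MP:PN = 1:5 ⇒ P = (13/18, -5/18)
5. B lies on line MK with MB:BK = 3:5 ⇒ B = (5/12, -5/24)
through B parallel to YP: direction (13/18, -23/18); meets GY at V = (49/24, -37/12)
V = G + t·(Y−G) with t = -107/40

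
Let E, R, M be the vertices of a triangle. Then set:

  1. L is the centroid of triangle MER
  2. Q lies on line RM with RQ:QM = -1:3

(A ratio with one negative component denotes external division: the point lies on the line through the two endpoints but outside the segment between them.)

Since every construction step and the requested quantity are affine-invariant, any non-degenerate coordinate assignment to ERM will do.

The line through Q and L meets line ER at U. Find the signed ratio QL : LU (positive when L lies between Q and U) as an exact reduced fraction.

QL:LU = -5/2

Choose coordinates E = (0, 0), R = (1, 0), M = (0, 1).
1. L is the centroid of triangle MER ⇒ L = (1/3, 1/3)
2. Q lies on line RM with RQ:QM = -1:3 ⇒ Q = (3/2, -1/2)
line QL meets ER at U = (4/5, 0)
L = Q + t·(U−Q) with t = 5/3, so QL:LU = 5/3:-2/3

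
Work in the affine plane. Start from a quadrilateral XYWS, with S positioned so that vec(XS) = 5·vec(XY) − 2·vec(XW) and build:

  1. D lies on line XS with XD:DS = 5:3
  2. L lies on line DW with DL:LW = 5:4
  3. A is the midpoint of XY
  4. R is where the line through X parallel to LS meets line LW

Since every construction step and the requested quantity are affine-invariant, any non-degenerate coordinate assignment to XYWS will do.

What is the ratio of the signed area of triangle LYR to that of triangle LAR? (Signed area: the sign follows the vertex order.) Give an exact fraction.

Set X = (0, 0), Y = (1, 0), W = (0, 1), S = (5, -2); any affine frame gives the same invariant.
1. D lies on line XS with XD:DS = 5:3 ⇒ D = (25/8, -5/4)
2. L lies on line DW with DL:LW = 5:4 ⇒ L = (25/18, 0)
3. A is the midpoint of XY ⇒ A = (1/2, 0)
4. R is where the line through X parallel to LS meets line LW ⇒ R = (325/54, -10/3)
2·[LYR] = 35/27, 2·[LAR] = 80/27
[LYR]:[LAR] = 35/27:80/27 = 7/16

[LYR]:[LAR] = 7/16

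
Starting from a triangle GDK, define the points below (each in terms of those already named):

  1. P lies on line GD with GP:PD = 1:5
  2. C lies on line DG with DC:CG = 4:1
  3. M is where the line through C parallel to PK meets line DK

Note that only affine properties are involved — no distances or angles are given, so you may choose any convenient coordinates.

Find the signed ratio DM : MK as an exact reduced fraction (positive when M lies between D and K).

DM:MK = 24

Set G = (0, 0), D = (1, 0), K = (0, 1); any affine frame gives the same invariant.
1. P lies on line GD with GP:PD = 1:5 ⇒ P = (1/6, 0)
2. C lies on line DG with DC:CG = 4:1 ⇒ C = (1/5, 0)
3. M is where the line through C parallel to PK meets line DK ⇒ M = (1/25, 24/25)
M = D + t·(K−D) with t = 24/25, so DM:MK = t:(1−t) = 24/25:1/25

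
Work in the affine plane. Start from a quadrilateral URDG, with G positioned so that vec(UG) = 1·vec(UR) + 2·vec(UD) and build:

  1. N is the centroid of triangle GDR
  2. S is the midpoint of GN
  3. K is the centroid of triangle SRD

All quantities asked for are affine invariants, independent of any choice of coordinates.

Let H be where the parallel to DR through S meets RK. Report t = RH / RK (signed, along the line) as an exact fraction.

t = 3

Work in coordinates with U = (0, 0), R = (1, 0), D = (0, 1), G = (1, 2).
1. N is the centroid of triangle GDR ⇒ N = (2/3, 1)
2. S is the midpoint of GN ⇒ S = (5/6, 3/2)
3. K is the centroid of triangle SRD ⇒ K = (11/18, 5/6)
through S parallel to DR: direction (1, -1); meets RK at H = (-1/6, 5/2)
H = R + t·(K−R) with t = 3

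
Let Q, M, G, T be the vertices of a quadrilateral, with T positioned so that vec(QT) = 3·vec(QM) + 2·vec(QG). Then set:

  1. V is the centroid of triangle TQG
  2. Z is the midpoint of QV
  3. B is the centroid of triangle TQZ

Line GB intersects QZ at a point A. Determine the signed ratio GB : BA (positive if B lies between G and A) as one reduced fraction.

GB:BA = -4

Assign Q = (0, 0), M = (1, 0), G = (0, 1), T = (3, 2) — the answer is frame-independent, so this choice is without loss of generality.
1. V is the centroid of triangle TQG ⇒ V = (1, 1)
2. Z is the midpoint of QV ⇒ Z = (1/2, 1/2)
3. B is the centroid of triangle TQZ ⇒ B = (7/6, 5/6)
line GB meets QZ at A = (7/8, 7/8)
B = G + t·(A−G) with t = 4/3, so GB:BA = 4/3:-1/3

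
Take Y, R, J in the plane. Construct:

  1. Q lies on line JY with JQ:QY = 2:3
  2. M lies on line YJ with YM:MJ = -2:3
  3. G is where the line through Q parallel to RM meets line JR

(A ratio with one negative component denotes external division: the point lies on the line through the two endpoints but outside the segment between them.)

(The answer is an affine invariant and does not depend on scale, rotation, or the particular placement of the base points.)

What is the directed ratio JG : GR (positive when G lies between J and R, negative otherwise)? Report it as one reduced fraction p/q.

JG:GR = 2/13

Choose coordinates Y = (0, 0), R = (1, 0), J = (0, 1).
1. Q lies on line JY with JQ:QY = 2:3 ⇒ Q = (0, 3/5)
2. M lies on line YJ with YM:MJ = -2:3 ⇒ M = (0, -2)
3. G is where the line through Q parallel to RM meets line JR ⇒ G = (2/15, 13/15)
G = J + t·(R−J) with t = 2/15, so JG:GR = t:(1−t) = 2/15:13/15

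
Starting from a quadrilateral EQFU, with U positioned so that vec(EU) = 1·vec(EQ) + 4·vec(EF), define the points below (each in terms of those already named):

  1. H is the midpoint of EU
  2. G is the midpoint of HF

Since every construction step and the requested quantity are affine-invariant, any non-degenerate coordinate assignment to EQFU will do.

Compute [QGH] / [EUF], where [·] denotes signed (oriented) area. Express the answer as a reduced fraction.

[QGH]:[EUF] = -3/4

Set E = (0, 0), Q = (1, 0), F = (0, 1), U = (1, 4); any affine frame gives the same invariant.
1. H is the midpoint of EU ⇒ H = (1/2, 2)
2. G is the midpoint of HF ⇒ G = (1/4, 3/2)
2·[QGH] = -3/4, 2·[EUF] = 1
[QGH]:[EUF] = -3/4:1 = -3/4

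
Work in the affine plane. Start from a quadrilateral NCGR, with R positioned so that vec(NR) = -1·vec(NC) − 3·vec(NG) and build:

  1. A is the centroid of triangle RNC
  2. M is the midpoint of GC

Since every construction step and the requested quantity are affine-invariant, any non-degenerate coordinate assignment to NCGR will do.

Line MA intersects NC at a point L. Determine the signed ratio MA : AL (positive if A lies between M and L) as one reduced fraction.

MA:AL = -3/2

Assign N = (0, 0), C = (1, 0), G = (0, 1), R = (-1, -3) — the answer is frame-independent, so this choice is without loss of generality.
1. A is the centroid of triangle RNC ⇒ A = (0, -1)
2. M is the midpoint of GC ⇒ M = (1/2, 1/2)
line MA meets NC at L = (1/3, 0)
A = M + t·(L−M) with t = 3, so MA:AL = 3:-2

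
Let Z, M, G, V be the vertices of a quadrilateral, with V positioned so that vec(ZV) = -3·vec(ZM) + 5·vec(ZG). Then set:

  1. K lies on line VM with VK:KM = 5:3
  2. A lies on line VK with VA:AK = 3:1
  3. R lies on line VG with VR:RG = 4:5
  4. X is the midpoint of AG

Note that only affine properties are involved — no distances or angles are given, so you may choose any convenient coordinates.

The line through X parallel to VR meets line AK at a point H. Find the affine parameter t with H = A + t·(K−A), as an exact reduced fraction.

t = -3/2

Work in coordinates with Z = (0, 0), M = (1, 0), G = (0, 1), V = (-3, 5).
1. K lies on line VM with VK:KM = 5:3 ⇒ K = (-1/2, 15/8)
2. A lies on line VK with VA:AK = 3:1 ⇒ A = (-9/8, 85/32)
3. R lies on line VG with VR:RG = 4:5 ⇒ R = (-5/3, 29/9)
4. X is the midpoint of AG ⇒ X = (-9/16, 117/64)
through X parallel to VR: direction (4/3, -16/9); meets AK at H = (-33/16, 245/64)
H = A + t·(K−A) with t = -3/2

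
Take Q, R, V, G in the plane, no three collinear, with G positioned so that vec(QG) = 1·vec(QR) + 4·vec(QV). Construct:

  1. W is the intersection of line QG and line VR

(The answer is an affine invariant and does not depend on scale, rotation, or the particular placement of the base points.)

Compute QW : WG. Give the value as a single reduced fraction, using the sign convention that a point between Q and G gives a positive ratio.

QW:WG = 1/4

Set Q = (0, 0), R = (1, 0), V = (0, 1), G = (1, 4); any affine frame gives the same invariant.
1. W is the intersection of line QG and line VR ⇒ W = (1/5, 4/5)
W = Q + t·(G−Q) with t = 1/5, so QW:WG = t:(1−t) = 1/5:4/5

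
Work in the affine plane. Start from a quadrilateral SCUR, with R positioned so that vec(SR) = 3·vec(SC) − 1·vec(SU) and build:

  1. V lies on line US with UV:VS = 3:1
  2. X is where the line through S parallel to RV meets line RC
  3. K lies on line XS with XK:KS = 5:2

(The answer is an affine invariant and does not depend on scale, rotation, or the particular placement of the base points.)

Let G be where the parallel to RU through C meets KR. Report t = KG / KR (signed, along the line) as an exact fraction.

Choose coordinates S = (0, 0), C = (1, 0), U = (0, 1), R = (3, -1).
1. V lies on line US with UV:VS = 3:1 ⇒ V = (0, 1/4)
2. X is where the line through S parallel to RV meets line RC ⇒ X = (6, -5/2)
3. K lies on line XS with XK:KS = 5:2 ⇒ K = (12/7, -5/7)
through C parallel to RU: direction (-3, 2); meets KR at G = (9/4, -5/6)
G = K + t·(R−K) with t = 5/12

t = 5/12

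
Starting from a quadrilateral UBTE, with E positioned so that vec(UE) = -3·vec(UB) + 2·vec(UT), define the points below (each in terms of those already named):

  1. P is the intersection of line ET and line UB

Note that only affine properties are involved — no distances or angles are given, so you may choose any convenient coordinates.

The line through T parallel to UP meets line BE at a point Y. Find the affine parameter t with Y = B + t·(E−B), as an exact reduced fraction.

Assign U = (0, 0), B = (1, 0), T = (0, 1), E = (-3, 2) — the answer is frame-independent, so this choice is without loss of generality.
1. P is the intersection of line ET and line UB ⇒ P = (3, 0)
through T parallel to UP: direction (3, 0); meets BE at Y = (-1, 1)
Y = B + t·(E−B) with t = 1/2

t = 1/2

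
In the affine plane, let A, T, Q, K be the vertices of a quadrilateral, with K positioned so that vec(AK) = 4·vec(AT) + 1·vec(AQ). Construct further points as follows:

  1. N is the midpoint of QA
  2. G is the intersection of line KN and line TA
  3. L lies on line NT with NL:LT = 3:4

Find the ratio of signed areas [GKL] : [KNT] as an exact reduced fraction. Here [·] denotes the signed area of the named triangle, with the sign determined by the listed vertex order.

Set A = (0, 0), T = (1, 0), Q = (0, 1), K = (4, 1); any affine frame gives the same invariant.
1. N is the midpoint of QA ⇒ N = (0, 1/2)
2. G is the intersection of line KN and line TA ⇒ G = (-4, 0)
3. L lies on line NT with NL:LT = 3:4 ⇒ L = (3/7, 2/7)
2·[GKL] = -15/7, 2·[KNT] = 5/2
[GKL]:[KNT] = -15/7:5/2 = -6/7

[GKL]:[KNT] = -6/7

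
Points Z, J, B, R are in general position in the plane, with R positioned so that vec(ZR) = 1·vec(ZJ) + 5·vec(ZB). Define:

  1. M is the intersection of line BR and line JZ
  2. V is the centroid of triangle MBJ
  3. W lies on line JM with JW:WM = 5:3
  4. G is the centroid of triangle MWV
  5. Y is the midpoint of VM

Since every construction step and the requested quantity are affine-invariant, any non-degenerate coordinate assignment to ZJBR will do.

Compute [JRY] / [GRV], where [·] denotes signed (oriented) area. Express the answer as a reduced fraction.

Work in coordinates with Z = (0, 0), J = (1, 0), B = (0, 1), R = (1, 5).
1. M is the intersection of line BR and line JZ ⇒ M = (-1/4, 0)
2. V is the centroid of triangle MBJ ⇒ V = (1/4, 1/3)
3. W lies on line JM with JW:WM = 5:3 ⇒ W = (7/32, 0)
4. G is the centroid of triangle MWV ⇒ G = (7/96, 1/9)
5. Y is the midpoint of VM ⇒ Y = (0, 1/6)
2·[JRY] = 5, 2·[GRV] = -95/144
[JRY]:[GRV] = 5:-95/144 = -144/19

[JRY]:[GRV] = -144/19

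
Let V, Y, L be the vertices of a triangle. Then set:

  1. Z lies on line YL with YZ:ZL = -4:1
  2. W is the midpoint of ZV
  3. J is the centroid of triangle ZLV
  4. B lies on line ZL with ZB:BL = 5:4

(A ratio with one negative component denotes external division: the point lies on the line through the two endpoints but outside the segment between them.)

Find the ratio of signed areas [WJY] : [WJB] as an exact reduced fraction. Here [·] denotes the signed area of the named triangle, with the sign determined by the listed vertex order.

Assign V = (0, 0), Y = (1, 0), L = (0, 1) — the answer is frame-independent, so this choice is without loss of generality.
1. Z lies on line YL with YZ:ZL = -4:1 ⇒ Z = (-1/3, 4/3)
2. W is the midpoint of ZV ⇒ W = (-1/6, 2/3)
3. J is the centroid of triangle ZLV ⇒ J = (-1/9, 7/9)
4. B lies on line ZL with ZB:BL = 5:4 ⇒ B = (-4/27, 31/27)
2·[WJY] = -1/6, 2·[WJB] = 2/81
[WJY]:[WJB] = -1/6:2/81 = -27/4

[WJY]:[WJB] = -27/4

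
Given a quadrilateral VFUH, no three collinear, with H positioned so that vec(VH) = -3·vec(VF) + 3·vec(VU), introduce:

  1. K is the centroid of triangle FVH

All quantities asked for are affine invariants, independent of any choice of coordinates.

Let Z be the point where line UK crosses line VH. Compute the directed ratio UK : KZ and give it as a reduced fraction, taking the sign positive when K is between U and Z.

UK:KZ = 2

Choose coordinates V = (0, 0), F = (1, 0), U = (0, 1), H = (-3, 3).
1. K is the centroid of triangle FVH ⇒ K = (-2/3, 1)
line UK meets VH at Z = (-1, 1)
K = U + t·(Z−U) with t = 2/3, so UK:KZ = 2/3:1/3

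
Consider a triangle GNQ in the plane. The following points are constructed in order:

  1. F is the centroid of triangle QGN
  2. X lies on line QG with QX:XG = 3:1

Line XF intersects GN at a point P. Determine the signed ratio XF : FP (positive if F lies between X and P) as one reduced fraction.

Assign G = (0, 0), N = (1, 0), Q = (0, 1) — the answer is frame-independent, so this choice is without loss of generality.
1. F is the centroid of triangle QGN ⇒ F = (1/3, 1/3)
2. X lies on line QG with QX:XG = 3:1 ⇒ X = (0, 1/4)
line XF meets GN at P = (-1, 0)
F = X + t·(P−X) with t = -1/3, so XF:FP = -1/3:4/3

XF:FP = -1/4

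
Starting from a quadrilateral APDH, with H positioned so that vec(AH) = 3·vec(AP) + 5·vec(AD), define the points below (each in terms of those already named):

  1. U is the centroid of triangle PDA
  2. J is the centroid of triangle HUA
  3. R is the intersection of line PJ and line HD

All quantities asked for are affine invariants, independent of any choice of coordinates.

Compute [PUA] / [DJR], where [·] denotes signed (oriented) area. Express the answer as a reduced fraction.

[PUA]:[DJR] = 132/323

Choose coordinates A = (0, 0), P = (1, 0), D = (0, 1), H = (3, 5).
1. U is the centroid of triangle PDA ⇒ U = (1/3, 1/3)
2. J is the centroid of triangle HUA ⇒ J = (10/9, 16/9)
3. R is the intersection of line PJ and line HD ⇒ R = (51/44, 28/11)
2·[PUA] = 1/3, 2·[DJR] = 323/396
[PUA]:[DJR] = 1/3:323/396 = 132/323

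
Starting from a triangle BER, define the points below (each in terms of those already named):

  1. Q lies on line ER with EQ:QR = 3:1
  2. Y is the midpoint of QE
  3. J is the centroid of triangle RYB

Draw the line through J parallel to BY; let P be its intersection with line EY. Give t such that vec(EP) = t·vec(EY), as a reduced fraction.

Assign B = (0, 0), E = (1, 0), R = (0, 1) — the answer is frame-independent, so this choice is without loss of generality.
1. Q lies on line ER with EQ:QR = 3:1 ⇒ Q = (1/4, 3/4)
2. Y is the midpoint of QE ⇒ Y = (5/8, 3/8)
3. J is the centroid of triangle RYB ⇒ J = (5/24, 11/24)
through J parallel to BY: direction (5/8, 3/8); meets EY at P = (5/12, 7/12)
P = E + t·(Y−E) with t = 14/9

t = 14/9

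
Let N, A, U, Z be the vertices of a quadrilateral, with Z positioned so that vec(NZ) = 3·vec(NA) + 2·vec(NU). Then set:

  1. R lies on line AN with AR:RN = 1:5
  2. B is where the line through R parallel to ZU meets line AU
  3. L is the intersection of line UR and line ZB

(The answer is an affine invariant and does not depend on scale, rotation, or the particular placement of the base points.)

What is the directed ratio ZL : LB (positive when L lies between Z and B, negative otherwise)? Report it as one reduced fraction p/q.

Set N = (0, 0), A = (1, 0), U = (0, 1), Z = (3, 2); any affine frame gives the same invariant.
1. R lies on line AN with AR:RN = 1:5 ⇒ R = (5/6, 0)
2. B is where the line through R parallel to ZU meets line AU ⇒ B = (23/24, 1/24)
3. L is the intersection of line UR and line ZB ⇒ L = (20/23, -1/23)
L = Z + t·(B−Z) with t = 24/23, so ZL:LB = t:(1−t) = 24/23:-1/23

ZL:LB = -24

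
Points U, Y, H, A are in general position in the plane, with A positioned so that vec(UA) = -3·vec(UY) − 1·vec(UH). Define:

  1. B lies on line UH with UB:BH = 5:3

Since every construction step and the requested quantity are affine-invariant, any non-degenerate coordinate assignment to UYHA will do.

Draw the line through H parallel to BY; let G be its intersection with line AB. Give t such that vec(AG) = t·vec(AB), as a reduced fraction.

Work in coordinates with U = (0, 0), Y = (1, 0), H = (0, 1), A = (-3, -1).
1. B lies on line UH with UB:BH = 5:3 ⇒ B = (0, 5/8)
through H parallel to BY: direction (1, -5/8); meets AB at G = (9/28, 179/224)
G = A + t·(B−A) with t = 31/28

t = 31/28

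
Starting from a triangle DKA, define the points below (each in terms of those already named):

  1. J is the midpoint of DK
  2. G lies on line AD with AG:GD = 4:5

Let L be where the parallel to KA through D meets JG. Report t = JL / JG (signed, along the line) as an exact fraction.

t = -9

Assign D = (0, 0), K = (1, 0), A = (0, 1) — the answer is frame-independent, so this choice is without loss of generality.
1. J is the midpoint of DK ⇒ J = (1/2, 0)
2. G lies on line AD with AG:GD = 4:5 ⇒ G = (0, 5/9)
through D parallel to KA: direction (-1, 1); meets JG at L = (5, -5)
L = J + t·(G−J) with t = -9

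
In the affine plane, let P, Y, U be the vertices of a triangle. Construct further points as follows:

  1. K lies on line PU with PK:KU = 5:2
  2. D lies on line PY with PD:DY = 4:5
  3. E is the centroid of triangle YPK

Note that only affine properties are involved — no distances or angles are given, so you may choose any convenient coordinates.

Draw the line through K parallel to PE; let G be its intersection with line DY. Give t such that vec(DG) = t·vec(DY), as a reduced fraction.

Set P = (0, 0), Y = (1, 0), U = (0, 1); any affine frame gives the same invariant.
1. K lies on line PU with PK:KU = 5:2 ⇒ K = (0, 5/7)
2. D lies on line PY with PD:DY = 4:5 ⇒ D = (4/9, 0)
3. E is the centroid of triangle YPK ⇒ E = (1/3, 5/21)
through K parallel to PE: direction (1/3, 5/21); meets DY at G = (-1, 0)
G = D + t·(Y−D) with t = -13/5

t = -13/5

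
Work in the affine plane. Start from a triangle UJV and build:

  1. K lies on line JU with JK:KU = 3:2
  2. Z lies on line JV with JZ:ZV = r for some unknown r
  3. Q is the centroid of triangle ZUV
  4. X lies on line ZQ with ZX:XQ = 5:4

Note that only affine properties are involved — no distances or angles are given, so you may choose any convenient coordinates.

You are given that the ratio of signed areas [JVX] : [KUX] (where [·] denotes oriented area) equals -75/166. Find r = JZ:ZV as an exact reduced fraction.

Assign U = (0, 0), J = (1, 0), V = (0, 1) — the answer is frame-independent, so this choice is without loss of generality.
1. K lies on line JU with JK:KU = 3:2 ⇒ K = (2/5, 0)
2. With JZ:ZV = r, write λ = r/(r+1) so Z = J + λ·(V−J); Z is affine-linear in λ
3. Q is the centroid of triangle ZUV ⇒ Q is an affine combination of earlier points and hence also affine-linear in λ
4. X lies on line ZQ with ZX:XQ = 5:4 ⇒ X is an affine combination of earlier points and hence also affine-linear in λ
Every point depending on Z is an affine combination of Z and λ-independent points, so each such coordinate is linear in λ; the λ² term in each signed area is a multiple of (V−J)×(V−J) = 0, so 2·[JVX] and 2·[KUX] are each linear in λ. Evaluating at λ=0 and λ=1:
  2·[JVX] = 5/27,   2·[KUX] = -34/135·λ − 2/27
So [JVX]:[KUX] = (5/27) / (-34/135·λ − 2/27). Setting this equal to -75/166:
  5/27 = -75/166·(-34/135·λ − 2/27)  ⇒  λ = 4/3
Then r = λ/(1−λ) = (4/3)/(-1/3) = -4. Check: with r = -4, Z = (-1/3, 4/3) and [JVX]:[KUX] = -75/166 as required.

r = -4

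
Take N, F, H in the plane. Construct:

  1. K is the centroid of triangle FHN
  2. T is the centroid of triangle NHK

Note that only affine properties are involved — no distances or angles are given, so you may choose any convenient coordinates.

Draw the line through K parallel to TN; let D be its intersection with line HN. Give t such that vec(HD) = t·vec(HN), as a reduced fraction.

t = 2

Set N = (0, 0), F = (1, 0), H = (0, 1); any affine frame gives the same invariant.
1. K is the centroid of triangle FHN ⇒ K = (1/3, 1/3)
2. T is the centroid of triangle NHK ⇒ T = (1/9, 4/9)
through K parallel to TN: direction (-1/9, -4/9); meets HN at D = (0, -1)
D = H + t·(N−H) with t = 2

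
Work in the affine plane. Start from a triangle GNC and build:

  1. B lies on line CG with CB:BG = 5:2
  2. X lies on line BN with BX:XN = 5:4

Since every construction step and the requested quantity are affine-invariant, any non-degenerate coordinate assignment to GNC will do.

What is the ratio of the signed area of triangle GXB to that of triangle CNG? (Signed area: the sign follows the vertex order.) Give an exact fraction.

[GXB]:[CNG] = -10/63

Work in coordinates with G = (0, 0), N = (1, 0), C = (0, 1).
1. B lies on line CG with CB:BG = 5:2 ⇒ B = (0, 2/7)
2. X lies on line BN with BX:XN = 5:4 ⇒ X = (5/9, 8/63)
2·[GXB] = 10/63, 2·[CNG] = -1
[GXB]:[CNG] = 10/63:-1 = -10/63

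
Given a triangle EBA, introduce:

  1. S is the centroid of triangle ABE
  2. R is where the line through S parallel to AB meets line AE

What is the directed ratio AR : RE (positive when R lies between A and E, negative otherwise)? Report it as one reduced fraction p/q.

AR:RE = 1/2

Assign E = (0, 0), B = (1, 0), A = (0, 1) — the answer is frame-independent, so this choice is without loss of generality.
1. S is the centroid of triangle ABE ⇒ S = (1/3, 1/3)
2. R is where the line through S parallel to AB meets line AE ⇒ R = (0, 2/3)
R = A + t·(E−A) with t = 1/3, so AR:RE = t:(1−t) = 1/3:2/3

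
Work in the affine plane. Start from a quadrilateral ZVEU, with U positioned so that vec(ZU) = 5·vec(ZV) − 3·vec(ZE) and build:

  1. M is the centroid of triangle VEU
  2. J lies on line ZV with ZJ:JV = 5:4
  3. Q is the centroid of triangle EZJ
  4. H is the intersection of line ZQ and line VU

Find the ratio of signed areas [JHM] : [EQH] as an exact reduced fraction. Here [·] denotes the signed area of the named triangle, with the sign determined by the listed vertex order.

Choose coordinates Z = (0, 0), V = (1, 0), E = (0, 1), U = (5, -3).
1. M is the centroid of triangle VEU ⇒ M = (2, -2/3)
2. J lies on line ZV with ZJ:JV = 5:4 ⇒ J = (5/9, 0)
3. Q is the centroid of triangle EZJ ⇒ Q = (5/27, 1/3)
4. H is the intersection of line ZQ and line VU ⇒ H = (5/17, 9/17)
2·[JHM] = -271/459, 2·[EQH] = 50/459
[JHM]:[EQH] = -271/459:50/459 = -271/50

[JHM]:[EQH] = -271/50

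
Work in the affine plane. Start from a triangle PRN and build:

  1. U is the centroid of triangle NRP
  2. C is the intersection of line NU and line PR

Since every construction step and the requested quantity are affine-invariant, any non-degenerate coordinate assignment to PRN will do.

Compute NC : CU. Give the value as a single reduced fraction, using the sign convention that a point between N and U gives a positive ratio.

Choose coordinates P = (0, 0), R = (1, 0), N = (0, 1).
1. U is the centroid of triangle NRP ⇒ U = (1/3, 1/3)
2. C is the intersection of line NU and line PR ⇒ C = (1/2, 0)
C = N + t·(U−N) with t = 3/2, so NC:CU = t:(1−t) = 3/2:-1/2

NC:CU = -3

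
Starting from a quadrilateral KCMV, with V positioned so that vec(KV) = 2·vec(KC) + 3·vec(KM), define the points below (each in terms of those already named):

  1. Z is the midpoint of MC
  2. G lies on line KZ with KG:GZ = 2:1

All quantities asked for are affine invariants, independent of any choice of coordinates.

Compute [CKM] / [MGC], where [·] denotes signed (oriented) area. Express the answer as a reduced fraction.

[CKM]:[MGC] = -3

Work in coordinates with K = (0, 0), C = (1, 0), M = (0, 1), V = (2, 3).
1. Z is the midpoint of MC ⇒ Z = (1/2, 1/2)
2. G lies on line KZ with KG:GZ = 2:1 ⇒ G = (1/3, 1/3)
2·[CKM] = -1, 2·[MGC] = 1/3
[CKM]:[MGC] = -1:1/3 = -3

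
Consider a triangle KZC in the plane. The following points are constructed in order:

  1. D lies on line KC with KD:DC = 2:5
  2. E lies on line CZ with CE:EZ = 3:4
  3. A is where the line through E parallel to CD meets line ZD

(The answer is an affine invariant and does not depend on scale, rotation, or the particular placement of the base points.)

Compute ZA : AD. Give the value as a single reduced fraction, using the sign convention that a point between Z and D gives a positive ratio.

ZA:AD = 4/3

Choose coordinates K = (0, 0), Z = (1, 0), C = (0, 1).
1. D lies on line KC with KD:DC = 2:5 ⇒ D = (0, 2/7)
2. E lies on line CZ with CE:EZ = 3:4 ⇒ E = (3/7, 4/7)
3. A is where the line through E parallel to CD meets line ZD ⇒ A = (3/7, 8/49)
A = Z + t·(D−Z) with t = 4/7, so ZA:AD = t:(1−t) = 4/7:3/7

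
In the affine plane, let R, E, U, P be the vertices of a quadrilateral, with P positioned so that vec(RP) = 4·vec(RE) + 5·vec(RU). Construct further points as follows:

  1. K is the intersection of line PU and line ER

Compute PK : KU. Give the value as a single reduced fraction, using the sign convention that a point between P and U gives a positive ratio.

Choose coordinates R = (0, 0), E = (1, 0), U = (0, 1), P = (4, 5).
1. K is the intersection of line PU and line ER ⇒ K = (-1, 0)
K = P + t·(U−P) with t = 5/4, so PK:KU = t:(1−t) = 5/4:-1/4

PK:KU = -5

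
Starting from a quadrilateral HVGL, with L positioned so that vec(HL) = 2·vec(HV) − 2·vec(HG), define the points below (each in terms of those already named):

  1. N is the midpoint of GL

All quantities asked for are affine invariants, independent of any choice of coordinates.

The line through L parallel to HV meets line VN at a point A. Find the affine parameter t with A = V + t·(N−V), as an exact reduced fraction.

t = 4

Set H = (0, 0), V = (1, 0), G = (0, 1), L = (2, -2); any affine frame gives the same invariant.
1. N is the midpoint of GL ⇒ N = (1, -1/2)
through L parallel to HV: direction (1, 0); meets VN at A = (1, -2)
A = V + t·(N−V) with t = 4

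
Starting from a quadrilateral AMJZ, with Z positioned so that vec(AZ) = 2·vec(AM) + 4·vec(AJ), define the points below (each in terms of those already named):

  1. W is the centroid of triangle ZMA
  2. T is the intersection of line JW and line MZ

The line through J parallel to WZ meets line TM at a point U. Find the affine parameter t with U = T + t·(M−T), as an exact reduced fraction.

Choose coordinates A = (0, 0), M = (1, 0), J = (0, 1), Z = (2, 4).
1. W is the centroid of triangle ZMA ⇒ W = (1, 4/3)
2. T is the intersection of line JW and line MZ ⇒ T = (15/11, 16/11)
through J parallel to WZ: direction (1, 8/3); meets TM at U = (15/4, 11)
U = T + t·(M−T) with t = -105/16

t = -105/16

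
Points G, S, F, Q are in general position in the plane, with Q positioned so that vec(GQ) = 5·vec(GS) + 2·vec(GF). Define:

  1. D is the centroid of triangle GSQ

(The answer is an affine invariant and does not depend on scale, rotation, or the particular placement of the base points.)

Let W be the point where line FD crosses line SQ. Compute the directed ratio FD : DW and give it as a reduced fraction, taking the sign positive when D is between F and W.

FD:DW = 8

Set G = (0, 0), S = (1, 0), F = (0, 1), Q = (5, 2); any affine frame gives the same invariant.
1. D is the centroid of triangle GSQ ⇒ D = (2, 2/3)
line FD meets SQ at W = (9/4, 5/8)
D = F + t·(W−F) with t = 8/9, so FD:DW = 8/9:1/9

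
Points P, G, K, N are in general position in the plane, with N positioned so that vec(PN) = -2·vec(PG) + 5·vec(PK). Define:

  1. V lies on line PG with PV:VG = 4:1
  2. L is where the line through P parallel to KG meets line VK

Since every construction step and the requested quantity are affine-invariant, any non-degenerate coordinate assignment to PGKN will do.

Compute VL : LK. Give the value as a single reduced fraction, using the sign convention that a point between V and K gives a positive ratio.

VL:LK = -4/5

Choose coordinates P = (0, 0), G = (1, 0), K = (0, 1), N = (-2, 5).
1. V lies on line PG with PV:VG = 4:1 ⇒ V = (4/5, 0)
2. L is where the line through P parallel to KG meets line VK ⇒ L = (4, -4)
L = V + t·(K−V) with t = -4, so VL:LK = t:(1−t) = -4:5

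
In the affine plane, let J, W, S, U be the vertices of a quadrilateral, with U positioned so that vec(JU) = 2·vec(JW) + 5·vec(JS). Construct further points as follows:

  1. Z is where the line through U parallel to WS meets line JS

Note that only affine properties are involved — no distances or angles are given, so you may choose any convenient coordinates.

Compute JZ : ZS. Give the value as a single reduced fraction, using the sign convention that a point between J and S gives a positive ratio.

Set J = (0, 0), W = (1, 0), S = (0, 1), U = (2, 5); any affine frame gives the same invariant.
1. Z is where the line through U parallel to WS meets line JS ⇒ Z = (0, 7)
Z = J + t·(S−J) with t = 7, so JZ:ZS = t:(1−t) = 7:-6

JZ:ZS = -7/6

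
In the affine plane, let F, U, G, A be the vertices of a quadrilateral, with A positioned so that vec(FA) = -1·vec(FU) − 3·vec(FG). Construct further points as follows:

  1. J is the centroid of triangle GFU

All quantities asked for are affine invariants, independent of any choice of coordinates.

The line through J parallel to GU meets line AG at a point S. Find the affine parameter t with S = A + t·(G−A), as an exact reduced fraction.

t = 14/15

Set F = (0, 0), U = (1, 0), G = (0, 1), A = (-1, -3); any affine frame gives the same invariant.
1. J is the centroid of triangle GFU ⇒ J = (1/3, 1/3)
through J parallel to GU: direction (1, -1); meets AG at S = (-1/15, 11/15)
S = A + t·(G−A) with t = 14/15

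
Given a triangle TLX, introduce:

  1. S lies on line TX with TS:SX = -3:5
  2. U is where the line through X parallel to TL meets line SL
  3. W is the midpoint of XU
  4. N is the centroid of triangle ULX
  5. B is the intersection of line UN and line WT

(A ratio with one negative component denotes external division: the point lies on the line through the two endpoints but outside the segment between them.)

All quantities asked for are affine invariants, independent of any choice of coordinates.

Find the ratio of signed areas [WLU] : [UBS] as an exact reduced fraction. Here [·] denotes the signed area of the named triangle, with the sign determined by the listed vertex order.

Choose coordinates T = (0, 0), L = (1, 0), X = (0, 1).
1. S lies on line TX with TS:SX = -3:5 ⇒ S = (0, -3/2)
2. U is where the line through X parallel to TL meets line SL ⇒ U = (5/3, 1)
3. W is the midpoint of XU ⇒ W = (5/6, 1)
4. N is the centroid of triangle ULX ⇒ N = (8/9, 2/3)
5. B is the intersection of line UN and line WT ⇒ B = (10/27, 4/9)
2·[WLU] = 5/6, 2·[UBS] = 125/54
[WLU]:[UBS] = 5/6:125/54 = 9/25

[WLU]:[UBS] = 9/25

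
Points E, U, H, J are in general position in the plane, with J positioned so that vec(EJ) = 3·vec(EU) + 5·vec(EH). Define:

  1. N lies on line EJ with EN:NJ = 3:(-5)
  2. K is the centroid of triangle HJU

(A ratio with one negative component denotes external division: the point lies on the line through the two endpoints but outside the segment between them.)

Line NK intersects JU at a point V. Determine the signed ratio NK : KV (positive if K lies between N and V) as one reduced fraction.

NK:KV = 61/14

Set E = (0, 0), U = (1, 0), H = (0, 1), J = (3, 5); any affine frame gives the same invariant.
1. N lies on line EJ with EN:NJ = 3:(-5) ⇒ N = (-9/2, -15/2)
2. K is the centroid of triangle HJU ⇒ K = (4/3, 2)
line NK meets JU at V = (163/61, 255/61)
K = N + t·(V−N) with t = 61/75, so NK:KV = 61/75:14/75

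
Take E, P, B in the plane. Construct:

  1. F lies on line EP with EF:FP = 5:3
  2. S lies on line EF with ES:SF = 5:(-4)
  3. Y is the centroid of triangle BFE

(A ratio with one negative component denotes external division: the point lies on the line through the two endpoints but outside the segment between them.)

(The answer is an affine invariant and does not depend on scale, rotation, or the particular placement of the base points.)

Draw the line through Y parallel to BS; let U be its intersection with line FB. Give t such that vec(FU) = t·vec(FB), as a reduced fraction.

t = 1/4

Choose coordinates E = (0, 0), P = (1, 0), B = (0, 1).
1. F lies on line EP with EF:FP = 5:3 ⇒ F = (5/8, 0)
2. S lies on line EF with ES:SF = 5:(-4) ⇒ S = (25/8, 0)
3. Y is the centroid of triangle BFE ⇒ Y = (5/24, 1/3)
through Y parallel to BS: direction (25/8, -1); meets FB at U = (15/32, 1/4)
U = F + t·(B−F) with t = 1/4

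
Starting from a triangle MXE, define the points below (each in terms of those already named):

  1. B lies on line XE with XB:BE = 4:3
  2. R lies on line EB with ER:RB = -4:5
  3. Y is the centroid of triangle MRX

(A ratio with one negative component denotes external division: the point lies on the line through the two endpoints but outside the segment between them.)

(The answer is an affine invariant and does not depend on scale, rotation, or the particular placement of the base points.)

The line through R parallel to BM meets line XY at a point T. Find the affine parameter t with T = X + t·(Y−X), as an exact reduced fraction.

t = 57/23

Choose coordinates M = (0, 0), X = (1, 0), E = (0, 1).
1. B lies on line XE with XB:BE = 4:3 ⇒ B = (3/7, 4/7)
2. R lies on line EB with ER:RB = -4:5 ⇒ R = (-12/7, 19/7)
3. Y is the centroid of triangle MRX ⇒ Y = (-5/21, 19/21)
through R parallel to BM: direction (-3/7, -4/7); meets XY at T = (-333/161, 361/161)
T = X + t·(Y−X) with t = 57/23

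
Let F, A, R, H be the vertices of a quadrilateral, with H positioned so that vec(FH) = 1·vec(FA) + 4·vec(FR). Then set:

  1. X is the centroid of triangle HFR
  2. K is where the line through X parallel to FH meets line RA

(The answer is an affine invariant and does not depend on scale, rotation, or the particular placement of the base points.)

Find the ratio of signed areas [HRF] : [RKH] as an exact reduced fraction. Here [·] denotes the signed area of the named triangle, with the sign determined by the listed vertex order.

[HRF]:[RKH] = 15/8

Set F = (0, 0), A = (1, 0), R = (0, 1), H = (1, 4); any affine frame gives the same invariant.
1. X is the centroid of triangle HFR ⇒ X = (1/3, 5/3)
2. K is where the line through X parallel to FH meets line RA ⇒ K = (2/15, 13/15)
2·[HRF] = 1, 2·[RKH] = 8/15
[HRF]:[RKH] = 1:8/15 = 15/8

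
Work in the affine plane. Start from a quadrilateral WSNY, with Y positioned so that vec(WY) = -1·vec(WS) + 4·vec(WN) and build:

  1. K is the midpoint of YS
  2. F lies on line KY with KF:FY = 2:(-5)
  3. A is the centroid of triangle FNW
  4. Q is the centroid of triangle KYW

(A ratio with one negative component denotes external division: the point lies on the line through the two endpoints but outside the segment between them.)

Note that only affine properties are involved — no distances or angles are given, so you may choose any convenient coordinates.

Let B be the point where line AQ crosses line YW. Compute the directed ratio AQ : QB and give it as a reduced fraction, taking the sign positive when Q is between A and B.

AQ:QB = 7/6

Assign W = (0, 0), S = (1, 0), N = (0, 1), Y = (-1, 4) — the answer is frame-independent, so this choice is without loss of generality.
1. K is the midpoint of YS ⇒ K = (0, 2)
2. F lies on line KY with KF:FY = 2:(-5) ⇒ F = (2/3, 2/3)
3. A is the centroid of triangle FNW ⇒ A = (2/9, 5/9)
4. Q is the centroid of triangle KYW ⇒ Q = (-1/3, 2)
line AQ meets YW at B = (-17/21, 68/21)
Q = A + t·(B−A) with t = 7/13, so AQ:QB = 7/13:6/13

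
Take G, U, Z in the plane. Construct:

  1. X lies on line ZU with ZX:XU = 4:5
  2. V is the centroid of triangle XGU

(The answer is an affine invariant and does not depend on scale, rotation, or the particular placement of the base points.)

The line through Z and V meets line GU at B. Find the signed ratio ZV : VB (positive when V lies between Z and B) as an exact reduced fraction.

ZV:VB = 22/5

Assign G = (0, 0), U = (1, 0), Z = (0, 1) — the answer is frame-independent, so this choice is without loss of generality.
1. X lies on line ZU with ZX:XU = 4:5 ⇒ X = (4/9, 5/9)
2. V is the centroid of triangle XGU ⇒ V = (13/27, 5/27)
line ZV meets GU at B = (13/22, 0)
V = Z + t·(B−Z) with t = 22/27, so ZV:VB = 22/27:5/27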